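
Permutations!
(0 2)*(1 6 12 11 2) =(0 1 6 12 11 2) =[1, 6, 0, 3, 4, 5, 12, 7, 8, 9, 10, 2, 11]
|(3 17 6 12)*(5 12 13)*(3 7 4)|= |(3 17 6 13 5 12 7 4)|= 8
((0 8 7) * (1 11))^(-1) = ((0 8 7)(1 11))^(-1) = (0 7 8)(1 11)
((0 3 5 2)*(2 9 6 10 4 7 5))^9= (4 9)(5 10)(6 7)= ((0 3 2)(4 7 5 9 6 10))^9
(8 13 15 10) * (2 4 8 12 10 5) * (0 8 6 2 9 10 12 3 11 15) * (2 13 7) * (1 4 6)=(0 8 7 2 6 13)(1 4)(3 11 15 5 9 10)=[8, 4, 6, 11, 1, 9, 13, 2, 7, 10, 3, 15, 12, 0, 14, 5]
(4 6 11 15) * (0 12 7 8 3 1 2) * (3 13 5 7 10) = (0 12 10 3 1 2)(4 6 11 15)(5 7 8 13) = [12, 2, 0, 1, 6, 7, 11, 8, 13, 9, 3, 15, 10, 5, 14, 4]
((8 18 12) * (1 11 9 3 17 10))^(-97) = ((1 11 9 3 17 10)(8 18 12))^(-97) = (1 10 17 3 9 11)(8 12 18)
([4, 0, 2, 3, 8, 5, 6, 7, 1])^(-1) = [1, 8, 2, 3, 0, 5, 6, 7, 4]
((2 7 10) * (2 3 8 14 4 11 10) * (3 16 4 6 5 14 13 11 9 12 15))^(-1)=(2 7)(3 15 12 9 4 16 10 11 13 8)(5 6 14)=((2 7)(3 8 13 11 10 16 4 9 12 15)(5 14 6))^(-1)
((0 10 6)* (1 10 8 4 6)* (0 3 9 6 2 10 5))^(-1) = ((0 8 4 2 10 1 5)(3 9 6))^(-1) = (0 5 1 10 2 4 8)(3 6 9)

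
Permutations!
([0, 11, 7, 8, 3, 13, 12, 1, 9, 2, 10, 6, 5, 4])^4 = [0, 5, 6, 7, 2, 8, 4, 12, 1, 11, 10, 13, 3, 9]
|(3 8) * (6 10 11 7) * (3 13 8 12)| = 4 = |(3 12)(6 10 11 7)(8 13)|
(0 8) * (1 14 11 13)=(0 8)(1 14 11 13)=[8, 14, 2, 3, 4, 5, 6, 7, 0, 9, 10, 13, 12, 1, 11]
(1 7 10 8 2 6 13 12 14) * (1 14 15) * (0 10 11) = (0 10 8 2 6 13 12 15 1 7 11) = [10, 7, 6, 3, 4, 5, 13, 11, 2, 9, 8, 0, 15, 12, 14, 1]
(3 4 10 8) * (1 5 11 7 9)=[0, 5, 2, 4, 10, 11, 6, 9, 3, 1, 8, 7]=(1 5 11 7 9)(3 4 10 8)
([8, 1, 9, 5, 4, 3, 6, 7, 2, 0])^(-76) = [0, 1, 2, 3, 4, 5, 6, 7, 8, 9]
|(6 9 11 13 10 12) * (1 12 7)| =8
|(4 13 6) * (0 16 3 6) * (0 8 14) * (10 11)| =|(0 16 3 6 4 13 8 14)(10 11)| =8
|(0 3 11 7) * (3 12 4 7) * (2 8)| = |(0 12 4 7)(2 8)(3 11)| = 4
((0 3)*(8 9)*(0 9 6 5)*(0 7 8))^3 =(9)(5 6 8 7) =((0 3 9)(5 7 8 6))^3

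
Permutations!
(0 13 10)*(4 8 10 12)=[13, 1, 2, 3, 8, 5, 6, 7, 10, 9, 0, 11, 4, 12]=(0 13 12 4 8 10)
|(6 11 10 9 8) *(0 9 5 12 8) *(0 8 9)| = |(5 12 9 8 6 11 10)| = 7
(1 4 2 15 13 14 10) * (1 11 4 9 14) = (1 9 14 10 11 4 2 15 13) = [0, 9, 15, 3, 2, 5, 6, 7, 8, 14, 11, 4, 12, 1, 10, 13]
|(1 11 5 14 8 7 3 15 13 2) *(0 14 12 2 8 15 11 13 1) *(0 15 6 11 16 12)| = 45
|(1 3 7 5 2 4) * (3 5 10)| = 12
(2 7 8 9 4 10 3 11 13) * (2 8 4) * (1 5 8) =[0, 5, 7, 11, 10, 8, 6, 4, 9, 2, 3, 13, 12, 1] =(1 5 8 9 2 7 4 10 3 11 13)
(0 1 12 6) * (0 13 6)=(0 1 12)(6 13)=[1, 12, 2, 3, 4, 5, 13, 7, 8, 9, 10, 11, 0, 6]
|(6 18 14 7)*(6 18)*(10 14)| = 4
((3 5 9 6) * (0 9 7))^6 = ((0 9 6 3 5 7))^6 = (9)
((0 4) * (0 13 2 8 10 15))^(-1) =((0 4 13 2 8 10 15))^(-1) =(0 15 10 8 2 13 4)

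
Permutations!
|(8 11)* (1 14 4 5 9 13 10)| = |(1 14 4 5 9 13 10)(8 11)| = 14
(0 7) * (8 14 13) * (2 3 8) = [7, 1, 3, 8, 4, 5, 6, 0, 14, 9, 10, 11, 12, 2, 13] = (0 7)(2 3 8 14 13)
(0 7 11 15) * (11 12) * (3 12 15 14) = (0 7 15)(3 12 11 14) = [7, 1, 2, 12, 4, 5, 6, 15, 8, 9, 10, 14, 11, 13, 3, 0]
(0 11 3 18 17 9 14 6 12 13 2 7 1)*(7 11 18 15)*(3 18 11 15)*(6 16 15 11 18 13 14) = (0 18 17 9 6 12 14 16 15 7 1)(2 11 13) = [18, 0, 11, 3, 4, 5, 12, 1, 8, 6, 10, 13, 14, 2, 16, 7, 15, 9, 17]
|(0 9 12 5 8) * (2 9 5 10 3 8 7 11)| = |(0 5 7 11 2 9 12 10 3 8)| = 10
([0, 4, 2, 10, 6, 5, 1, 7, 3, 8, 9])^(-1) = (1 6 4)(3 8 9 10)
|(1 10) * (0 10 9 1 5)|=6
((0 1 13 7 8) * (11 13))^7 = (0 1 11 13 7 8)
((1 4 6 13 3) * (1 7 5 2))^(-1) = (1 2 5 7 3 13 6 4)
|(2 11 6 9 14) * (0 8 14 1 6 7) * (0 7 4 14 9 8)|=|(1 6 8 9)(2 11 4 14)|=4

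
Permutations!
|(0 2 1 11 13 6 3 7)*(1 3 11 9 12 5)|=12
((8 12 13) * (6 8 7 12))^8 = (7 13 12) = ((6 8)(7 12 13))^8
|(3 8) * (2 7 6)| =6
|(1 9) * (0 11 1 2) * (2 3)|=|(0 11 1 9 3 2)|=6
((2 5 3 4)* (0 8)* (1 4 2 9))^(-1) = (0 8)(1 9 4)(2 3 5)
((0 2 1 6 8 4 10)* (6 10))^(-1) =((0 2 1 10)(4 6 8))^(-1) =(0 10 1 2)(4 8 6)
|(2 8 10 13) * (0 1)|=4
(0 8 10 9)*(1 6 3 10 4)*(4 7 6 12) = (0 8 7 6 3 10 9)(1 12 4) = [8, 12, 2, 10, 1, 5, 3, 6, 7, 0, 9, 11, 4]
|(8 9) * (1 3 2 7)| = 4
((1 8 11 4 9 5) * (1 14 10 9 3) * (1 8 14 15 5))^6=((1 14 10 9)(3 8 11 4)(5 15))^6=(15)(1 10)(3 11)(4 8)(9 14)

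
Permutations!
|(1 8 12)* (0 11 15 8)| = |(0 11 15 8 12 1)| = 6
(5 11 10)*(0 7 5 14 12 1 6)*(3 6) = (0 7 5 11 10 14 12 1 3 6) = [7, 3, 2, 6, 4, 11, 0, 5, 8, 9, 14, 10, 1, 13, 12]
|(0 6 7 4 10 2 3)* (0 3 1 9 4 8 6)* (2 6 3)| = 9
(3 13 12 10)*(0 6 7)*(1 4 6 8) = (0 8 1 4 6 7)(3 13 12 10) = [8, 4, 2, 13, 6, 5, 7, 0, 1, 9, 3, 11, 10, 12]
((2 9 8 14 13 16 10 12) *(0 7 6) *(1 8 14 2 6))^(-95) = ((0 7 1 8 2 9 14 13 16 10 12 6))^(-95) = (0 7 1 8 2 9 14 13 16 10 12 6)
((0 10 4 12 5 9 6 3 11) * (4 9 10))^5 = (0 9 4 6 12 3 5 11 10)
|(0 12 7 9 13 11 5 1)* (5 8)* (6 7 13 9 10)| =|(0 12 13 11 8 5 1)(6 7 10)| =21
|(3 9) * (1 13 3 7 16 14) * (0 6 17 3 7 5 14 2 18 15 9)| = |(0 6 17 3)(1 13 7 16 2 18 15 9 5 14)| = 20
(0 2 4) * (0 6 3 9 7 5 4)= (0 2)(3 9 7 5 4 6)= [2, 1, 0, 9, 6, 4, 3, 5, 8, 7]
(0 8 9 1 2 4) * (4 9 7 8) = (0 4)(1 2 9)(7 8) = [4, 2, 9, 3, 0, 5, 6, 8, 7, 1]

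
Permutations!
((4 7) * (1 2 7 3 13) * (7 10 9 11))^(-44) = (1 2 10 9 11 7 4 3 13) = ((1 2 10 9 11 7 4 3 13))^(-44)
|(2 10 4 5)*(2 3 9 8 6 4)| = 6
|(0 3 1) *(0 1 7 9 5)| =5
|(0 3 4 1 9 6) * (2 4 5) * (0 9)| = |(0 3 5 2 4 1)(6 9)| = 6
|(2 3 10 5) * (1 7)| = 4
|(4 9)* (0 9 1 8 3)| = 6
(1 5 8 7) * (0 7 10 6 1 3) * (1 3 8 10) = [7, 5, 2, 0, 4, 10, 3, 8, 1, 9, 6] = (0 7 8 1 5 10 6 3)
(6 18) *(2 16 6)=(2 16 6 18)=[0, 1, 16, 3, 4, 5, 18, 7, 8, 9, 10, 11, 12, 13, 14, 15, 6, 17, 2]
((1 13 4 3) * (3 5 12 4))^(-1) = (1 3 13)(4 12 5)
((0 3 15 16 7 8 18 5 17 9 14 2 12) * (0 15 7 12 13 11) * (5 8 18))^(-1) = ((0 3 7 18 8 5 17 9 14 2 13 11)(12 15 16))^(-1) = (0 11 13 2 14 9 17 5 8 18 7 3)(12 16 15)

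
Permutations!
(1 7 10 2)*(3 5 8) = (1 7 10 2)(3 5 8) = [0, 7, 1, 5, 4, 8, 6, 10, 3, 9, 2]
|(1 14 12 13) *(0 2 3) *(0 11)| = |(0 2 3 11)(1 14 12 13)| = 4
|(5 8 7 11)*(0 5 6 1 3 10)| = |(0 5 8 7 11 6 1 3 10)| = 9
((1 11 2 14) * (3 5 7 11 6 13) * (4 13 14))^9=(14)(2 13 5 11 4 3 7)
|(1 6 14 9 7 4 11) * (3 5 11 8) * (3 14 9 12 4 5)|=12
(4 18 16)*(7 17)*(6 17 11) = (4 18 16)(6 17 7 11) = [0, 1, 2, 3, 18, 5, 17, 11, 8, 9, 10, 6, 12, 13, 14, 15, 4, 7, 16]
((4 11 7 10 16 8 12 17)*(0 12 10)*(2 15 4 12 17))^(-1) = ((0 17 12 2 15 4 11 7)(8 10 16))^(-1) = (0 7 11 4 15 2 12 17)(8 16 10)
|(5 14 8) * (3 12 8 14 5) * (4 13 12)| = |(14)(3 4 13 12 8)| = 5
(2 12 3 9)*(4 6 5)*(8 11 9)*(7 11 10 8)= [0, 1, 12, 7, 6, 4, 5, 11, 10, 2, 8, 9, 3]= (2 12 3 7 11 9)(4 6 5)(8 10)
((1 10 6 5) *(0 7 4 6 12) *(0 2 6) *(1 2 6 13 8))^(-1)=(0 4 7)(1 8 13 2 5 6 12 10)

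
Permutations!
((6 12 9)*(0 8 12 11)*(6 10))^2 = ((0 8 12 9 10 6 11))^2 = (0 12 10 11 8 9 6)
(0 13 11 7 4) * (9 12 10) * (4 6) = (0 13 11 7 6 4)(9 12 10) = [13, 1, 2, 3, 0, 5, 4, 6, 8, 12, 9, 7, 10, 11]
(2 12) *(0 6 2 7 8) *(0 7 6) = (2 12 6)(7 8) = [0, 1, 12, 3, 4, 5, 2, 8, 7, 9, 10, 11, 6]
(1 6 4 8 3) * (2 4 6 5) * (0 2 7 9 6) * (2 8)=(0 8 3 1 5 7 9 6)(2 4)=[8, 5, 4, 1, 2, 7, 0, 9, 3, 6]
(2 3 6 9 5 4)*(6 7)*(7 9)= (2 3 9 5 4)(6 7)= [0, 1, 3, 9, 2, 4, 7, 6, 8, 5]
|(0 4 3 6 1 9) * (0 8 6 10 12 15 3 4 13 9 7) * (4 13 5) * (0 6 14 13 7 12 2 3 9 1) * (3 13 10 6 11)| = |(0 5 4 7 11 3 6)(1 12 15 9 8 14 10 2 13)| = 63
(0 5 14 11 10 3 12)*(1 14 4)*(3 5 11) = (0 11 10 5 4 1 14 3 12) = [11, 14, 2, 12, 1, 4, 6, 7, 8, 9, 5, 10, 0, 13, 3]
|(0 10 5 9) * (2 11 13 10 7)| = 8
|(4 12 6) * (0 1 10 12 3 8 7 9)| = 10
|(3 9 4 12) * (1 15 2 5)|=4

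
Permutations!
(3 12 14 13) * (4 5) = [0, 1, 2, 12, 5, 4, 6, 7, 8, 9, 10, 11, 14, 3, 13] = (3 12 14 13)(4 5)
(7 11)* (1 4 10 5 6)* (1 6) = [0, 4, 2, 3, 10, 1, 6, 11, 8, 9, 5, 7] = (1 4 10 5)(7 11)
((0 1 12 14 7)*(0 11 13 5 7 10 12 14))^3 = ((0 1 14 10 12)(5 7 11 13))^3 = (0 10 1 12 14)(5 13 11 7)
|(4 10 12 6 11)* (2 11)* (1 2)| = |(1 2 11 4 10 12 6)| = 7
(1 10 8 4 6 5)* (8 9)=(1 10 9 8 4 6 5)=[0, 10, 2, 3, 6, 1, 5, 7, 4, 8, 9]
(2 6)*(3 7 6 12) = (2 12 3 7 6) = [0, 1, 12, 7, 4, 5, 2, 6, 8, 9, 10, 11, 3]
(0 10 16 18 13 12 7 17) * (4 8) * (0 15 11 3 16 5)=(0 10 5)(3 16 18 13 12 7 17 15 11)(4 8)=[10, 1, 2, 16, 8, 0, 6, 17, 4, 9, 5, 3, 7, 12, 14, 11, 18, 15, 13]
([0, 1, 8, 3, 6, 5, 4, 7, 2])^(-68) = (8)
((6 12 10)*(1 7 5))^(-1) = (1 5 7)(6 10 12) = ((1 7 5)(6 12 10))^(-1)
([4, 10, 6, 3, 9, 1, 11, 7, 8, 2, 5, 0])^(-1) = (0 11 6 2 9 4)(1 5 10)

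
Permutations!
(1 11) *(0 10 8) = (0 10 8)(1 11) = [10, 11, 2, 3, 4, 5, 6, 7, 0, 9, 8, 1]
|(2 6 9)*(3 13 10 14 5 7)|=6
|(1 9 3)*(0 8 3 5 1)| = |(0 8 3)(1 9 5)| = 3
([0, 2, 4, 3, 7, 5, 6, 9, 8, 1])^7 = [0, 4, 7, 3, 9, 5, 6, 1, 8, 2]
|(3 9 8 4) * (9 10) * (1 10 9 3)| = 6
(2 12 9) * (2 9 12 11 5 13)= [0, 1, 11, 3, 4, 13, 6, 7, 8, 9, 10, 5, 12, 2]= (2 11 5 13)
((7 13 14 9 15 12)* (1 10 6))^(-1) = ((1 10 6)(7 13 14 9 15 12))^(-1) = (1 6 10)(7 12 15 9 14 13)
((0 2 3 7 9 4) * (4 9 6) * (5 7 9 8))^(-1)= (0 4 6 7 5 8 9 3 2)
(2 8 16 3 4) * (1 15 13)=(1 15 13)(2 8 16 3 4)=[0, 15, 8, 4, 2, 5, 6, 7, 16, 9, 10, 11, 12, 1, 14, 13, 3]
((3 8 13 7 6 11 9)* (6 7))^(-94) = (3 13 11)(6 9 8)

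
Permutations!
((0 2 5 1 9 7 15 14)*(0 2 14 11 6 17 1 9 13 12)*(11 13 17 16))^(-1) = (0 12 13 15 7 9 5 2 14)(1 17)(6 11 16)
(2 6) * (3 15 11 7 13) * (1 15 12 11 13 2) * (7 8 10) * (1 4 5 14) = [0, 15, 6, 12, 5, 14, 4, 2, 10, 9, 7, 8, 11, 3, 1, 13] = (1 15 13 3 12 11 8 10 7 2 6 4 5 14)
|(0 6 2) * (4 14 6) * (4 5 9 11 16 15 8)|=|(0 5 9 11 16 15 8 4 14 6 2)|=11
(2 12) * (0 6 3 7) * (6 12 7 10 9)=(0 12 2 7)(3 10 9 6)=[12, 1, 7, 10, 4, 5, 3, 0, 8, 6, 9, 11, 2]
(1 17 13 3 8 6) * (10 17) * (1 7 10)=(3 8 6 7 10 17 13)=[0, 1, 2, 8, 4, 5, 7, 10, 6, 9, 17, 11, 12, 3, 14, 15, 16, 13]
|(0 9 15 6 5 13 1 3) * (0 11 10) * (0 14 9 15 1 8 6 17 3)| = |(0 15 17 3 11 10 14 9 1)(5 13 8 6)| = 36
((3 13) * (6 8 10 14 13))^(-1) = ((3 6 8 10 14 13))^(-1) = (3 13 14 10 8 6)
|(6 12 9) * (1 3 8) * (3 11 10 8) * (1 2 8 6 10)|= |(1 11)(2 8)(6 12 9 10)|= 4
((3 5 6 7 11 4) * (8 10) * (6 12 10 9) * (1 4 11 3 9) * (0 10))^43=(0 12 5 3 7 6 9 4 1 8 10)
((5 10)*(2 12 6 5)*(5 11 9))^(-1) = ((2 12 6 11 9 5 10))^(-1) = (2 10 5 9 11 6 12)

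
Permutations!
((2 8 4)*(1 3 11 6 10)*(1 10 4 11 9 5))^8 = ((1 3 9 5)(2 8 11 6 4))^8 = (2 6 8 4 11)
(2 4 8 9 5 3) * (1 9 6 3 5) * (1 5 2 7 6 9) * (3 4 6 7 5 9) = (9)(2 6 4 8 3 5) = [0, 1, 6, 5, 8, 2, 4, 7, 3, 9]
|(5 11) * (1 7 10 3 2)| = 10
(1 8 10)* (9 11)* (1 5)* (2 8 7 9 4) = (1 7 9 11 4 2 8 10 5) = [0, 7, 8, 3, 2, 1, 6, 9, 10, 11, 5, 4]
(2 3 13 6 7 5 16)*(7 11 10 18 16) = (2 3 13 6 11 10 18 16)(5 7) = [0, 1, 3, 13, 4, 7, 11, 5, 8, 9, 18, 10, 12, 6, 14, 15, 2, 17, 16]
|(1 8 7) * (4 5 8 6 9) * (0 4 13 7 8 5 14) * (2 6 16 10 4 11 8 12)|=|(0 11 8 12 2 6 9 13 7 1 16 10 4 14)|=14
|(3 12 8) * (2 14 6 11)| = |(2 14 6 11)(3 12 8)| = 12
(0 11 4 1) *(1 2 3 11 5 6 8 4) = (0 5 6 8 4 2 3 11 1) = [5, 0, 3, 11, 2, 6, 8, 7, 4, 9, 10, 1]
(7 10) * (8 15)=(7 10)(8 15)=[0, 1, 2, 3, 4, 5, 6, 10, 15, 9, 7, 11, 12, 13, 14, 8]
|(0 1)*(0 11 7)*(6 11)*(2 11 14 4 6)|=15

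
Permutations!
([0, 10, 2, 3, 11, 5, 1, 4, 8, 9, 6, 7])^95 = [0, 6, 2, 3, 7, 5, 10, 11, 8, 9, 1, 4]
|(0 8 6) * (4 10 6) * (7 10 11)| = 7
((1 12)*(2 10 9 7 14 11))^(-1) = ((1 12)(2 10 9 7 14 11))^(-1) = (1 12)(2 11 14 7 9 10)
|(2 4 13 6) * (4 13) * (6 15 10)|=5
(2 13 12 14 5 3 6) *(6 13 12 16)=(2 12 14 5 3 13 16 6)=[0, 1, 12, 13, 4, 3, 2, 7, 8, 9, 10, 11, 14, 16, 5, 15, 6]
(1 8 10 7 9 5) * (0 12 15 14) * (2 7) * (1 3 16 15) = (0 12 1 8 10 2 7 9 5 3 16 15 14) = [12, 8, 7, 16, 4, 3, 6, 9, 10, 5, 2, 11, 1, 13, 0, 14, 15]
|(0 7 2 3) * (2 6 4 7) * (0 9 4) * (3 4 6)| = |(0 2 4 7 3 9 6)| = 7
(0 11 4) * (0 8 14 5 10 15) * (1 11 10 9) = [10, 11, 2, 3, 8, 9, 6, 7, 14, 1, 15, 4, 12, 13, 5, 0] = (0 10 15)(1 11 4 8 14 5 9)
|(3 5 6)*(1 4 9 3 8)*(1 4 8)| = |(1 8 4 9 3 5 6)| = 7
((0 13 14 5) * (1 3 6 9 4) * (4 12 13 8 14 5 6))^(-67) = ((0 8 14 6 9 12 13 5)(1 3 4))^(-67) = (0 12 14 5 9 8 13 6)(1 4 3)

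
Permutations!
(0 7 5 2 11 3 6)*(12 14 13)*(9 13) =(0 7 5 2 11 3 6)(9 13 12 14) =[7, 1, 11, 6, 4, 2, 0, 5, 8, 13, 10, 3, 14, 12, 9]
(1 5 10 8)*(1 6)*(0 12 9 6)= (0 12 9 6 1 5 10 8)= [12, 5, 2, 3, 4, 10, 1, 7, 0, 6, 8, 11, 9]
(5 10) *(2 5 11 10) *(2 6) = (2 5 6)(10 11) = [0, 1, 5, 3, 4, 6, 2, 7, 8, 9, 11, 10]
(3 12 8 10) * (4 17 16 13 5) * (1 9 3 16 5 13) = (1 9 3 12 8 10 16)(4 17 5) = [0, 9, 2, 12, 17, 4, 6, 7, 10, 3, 16, 11, 8, 13, 14, 15, 1, 5]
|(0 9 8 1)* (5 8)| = |(0 9 5 8 1)| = 5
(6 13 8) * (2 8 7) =(2 8 6 13 7) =[0, 1, 8, 3, 4, 5, 13, 2, 6, 9, 10, 11, 12, 7]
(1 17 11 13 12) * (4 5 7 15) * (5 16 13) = (1 17 11 5 7 15 4 16 13 12) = [0, 17, 2, 3, 16, 7, 6, 15, 8, 9, 10, 5, 1, 12, 14, 4, 13, 11]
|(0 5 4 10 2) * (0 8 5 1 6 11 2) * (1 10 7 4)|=6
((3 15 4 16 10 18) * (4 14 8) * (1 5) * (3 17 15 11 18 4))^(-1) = (1 5)(3 8 14 15 17 18 11)(4 10 16)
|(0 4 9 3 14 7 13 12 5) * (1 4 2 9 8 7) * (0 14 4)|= 12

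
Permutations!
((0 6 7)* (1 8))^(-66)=(8)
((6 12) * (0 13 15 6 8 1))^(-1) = (0 1 8 12 6 15 13)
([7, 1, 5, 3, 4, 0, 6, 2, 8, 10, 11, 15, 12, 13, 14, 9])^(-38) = (0 2)(5 7)(9 11)(10 15)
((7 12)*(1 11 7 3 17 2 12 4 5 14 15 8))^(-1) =(1 8 15 14 5 4 7 11)(2 17 3 12)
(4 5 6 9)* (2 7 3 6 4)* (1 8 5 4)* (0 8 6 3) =(0 8 5 1 6 9 2 7) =[8, 6, 7, 3, 4, 1, 9, 0, 5, 2]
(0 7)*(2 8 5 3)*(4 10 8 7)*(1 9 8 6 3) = (0 4 10 6 3 2 7)(1 9 8 5) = [4, 9, 7, 2, 10, 1, 3, 0, 5, 8, 6]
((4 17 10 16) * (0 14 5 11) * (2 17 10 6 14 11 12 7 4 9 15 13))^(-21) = (0 11)(2 12 9 6 4 13 5 16 17 7 15 14 10)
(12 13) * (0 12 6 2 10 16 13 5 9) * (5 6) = (0 12 6 2 10 16 13 5 9) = [12, 1, 10, 3, 4, 9, 2, 7, 8, 0, 16, 11, 6, 5, 14, 15, 13]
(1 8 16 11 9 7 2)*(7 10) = (1 8 16 11 9 10 7 2) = [0, 8, 1, 3, 4, 5, 6, 2, 16, 10, 7, 9, 12, 13, 14, 15, 11]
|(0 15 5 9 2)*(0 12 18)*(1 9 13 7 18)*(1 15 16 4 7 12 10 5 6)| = 45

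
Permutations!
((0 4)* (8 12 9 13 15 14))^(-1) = (0 4)(8 14 15 13 9 12)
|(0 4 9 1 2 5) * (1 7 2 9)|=|(0 4 1 9 7 2 5)|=7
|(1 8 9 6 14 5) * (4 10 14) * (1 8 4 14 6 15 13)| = 10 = |(1 4 10 6 14 5 8 9 15 13)|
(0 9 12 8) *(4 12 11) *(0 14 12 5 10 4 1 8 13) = [9, 8, 2, 3, 5, 10, 6, 7, 14, 11, 4, 1, 13, 0, 12] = (0 9 11 1 8 14 12 13)(4 5 10)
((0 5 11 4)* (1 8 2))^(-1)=(0 4 11 5)(1 2 8)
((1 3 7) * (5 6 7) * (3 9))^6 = ((1 9 3 5 6 7))^6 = (9)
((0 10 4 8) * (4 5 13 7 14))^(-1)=(0 8 4 14 7 13 5 10)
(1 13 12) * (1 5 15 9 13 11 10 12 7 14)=(1 11 10 12 5 15 9 13 7 14)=[0, 11, 2, 3, 4, 15, 6, 14, 8, 13, 12, 10, 5, 7, 1, 9]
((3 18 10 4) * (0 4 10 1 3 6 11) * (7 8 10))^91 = (0 11 6 4)(1 3 18)(7 8 10)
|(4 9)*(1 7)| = 2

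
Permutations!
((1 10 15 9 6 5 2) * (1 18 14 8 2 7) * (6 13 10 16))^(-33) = (1 6 7 16 5)(2 8 14 18)(9 15 10 13)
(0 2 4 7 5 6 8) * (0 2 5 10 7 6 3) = [5, 1, 4, 0, 6, 3, 8, 10, 2, 9, 7] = (0 5 3)(2 4 6 8)(7 10)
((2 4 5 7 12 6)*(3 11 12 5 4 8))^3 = (2 11)(3 6)(5 7)(8 12)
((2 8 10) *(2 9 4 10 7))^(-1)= (2 7 8)(4 9 10)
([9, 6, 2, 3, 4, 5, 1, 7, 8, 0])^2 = (9)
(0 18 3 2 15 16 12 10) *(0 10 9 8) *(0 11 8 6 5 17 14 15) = [18, 1, 0, 2, 4, 17, 5, 7, 11, 6, 10, 8, 9, 13, 15, 16, 12, 14, 3] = (0 18 3 2)(5 17 14 15 16 12 9 6)(8 11)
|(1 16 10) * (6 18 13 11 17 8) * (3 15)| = 6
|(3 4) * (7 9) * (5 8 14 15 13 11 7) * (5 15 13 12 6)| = |(3 4)(5 8 14 13 11 7 9 15 12 6)| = 10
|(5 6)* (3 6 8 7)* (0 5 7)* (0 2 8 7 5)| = |(2 8)(3 6 5 7)| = 4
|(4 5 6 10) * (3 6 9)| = 6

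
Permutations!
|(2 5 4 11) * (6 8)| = 4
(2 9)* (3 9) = [0, 1, 3, 9, 4, 5, 6, 7, 8, 2] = (2 3 9)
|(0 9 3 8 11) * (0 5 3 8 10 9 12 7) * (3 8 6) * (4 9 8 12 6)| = |(0 6 3 10 8 11 5 12 7)(4 9)| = 18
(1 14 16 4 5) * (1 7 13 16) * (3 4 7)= (1 14)(3 4 5)(7 13 16)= [0, 14, 2, 4, 5, 3, 6, 13, 8, 9, 10, 11, 12, 16, 1, 15, 7]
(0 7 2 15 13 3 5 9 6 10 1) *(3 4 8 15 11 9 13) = (0 7 2 11 9 6 10 1)(3 5 13 4 8 15) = [7, 0, 11, 5, 8, 13, 10, 2, 15, 6, 1, 9, 12, 4, 14, 3]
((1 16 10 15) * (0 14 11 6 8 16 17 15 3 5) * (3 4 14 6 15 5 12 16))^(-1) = ((0 6 8 3 12 16 10 4 14 11 15 1 17 5))^(-1) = (0 5 17 1 15 11 14 4 10 16 12 3 8 6)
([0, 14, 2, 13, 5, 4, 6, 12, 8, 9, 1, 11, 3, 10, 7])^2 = (1 7 3 10 14 12 13)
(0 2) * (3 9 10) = (0 2)(3 9 10) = [2, 1, 0, 9, 4, 5, 6, 7, 8, 10, 3]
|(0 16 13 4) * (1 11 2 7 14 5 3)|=|(0 16 13 4)(1 11 2 7 14 5 3)|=28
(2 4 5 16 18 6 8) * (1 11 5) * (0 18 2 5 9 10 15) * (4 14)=(0 18 6 8 5 16 2 14 4 1 11 9 10 15)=[18, 11, 14, 3, 1, 16, 8, 7, 5, 10, 15, 9, 12, 13, 4, 0, 2, 17, 6]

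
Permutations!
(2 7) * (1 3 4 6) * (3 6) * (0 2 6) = (0 2 7 6 1)(3 4) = [2, 0, 7, 4, 3, 5, 1, 6]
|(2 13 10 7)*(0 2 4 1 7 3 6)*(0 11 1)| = 10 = |(0 2 13 10 3 6 11 1 7 4)|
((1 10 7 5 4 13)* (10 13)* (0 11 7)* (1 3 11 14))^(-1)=((0 14 1 13 3 11 7 5 4 10))^(-1)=(0 10 4 5 7 11 3 13 1 14)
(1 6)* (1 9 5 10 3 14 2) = (1 6 9 5 10 3 14 2) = [0, 6, 1, 14, 4, 10, 9, 7, 8, 5, 3, 11, 12, 13, 2]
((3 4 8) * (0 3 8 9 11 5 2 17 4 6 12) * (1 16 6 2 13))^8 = ((0 3 2 17 4 9 11 5 13 1 16 6 12))^8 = (0 13 17 6 11 3 1 4 12 5 2 16 9)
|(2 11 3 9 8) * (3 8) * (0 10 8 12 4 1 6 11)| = 20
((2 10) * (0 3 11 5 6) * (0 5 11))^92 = (11)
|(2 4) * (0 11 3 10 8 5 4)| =|(0 11 3 10 8 5 4 2)| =8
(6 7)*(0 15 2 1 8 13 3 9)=[15, 8, 1, 9, 4, 5, 7, 6, 13, 0, 10, 11, 12, 3, 14, 2]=(0 15 2 1 8 13 3 9)(6 7)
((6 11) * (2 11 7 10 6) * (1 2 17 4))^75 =(17)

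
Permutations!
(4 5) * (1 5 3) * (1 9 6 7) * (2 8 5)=(1 2 8 5 4 3 9 6 7)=[0, 2, 8, 9, 3, 4, 7, 1, 5, 6]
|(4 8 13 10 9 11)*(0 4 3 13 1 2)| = 5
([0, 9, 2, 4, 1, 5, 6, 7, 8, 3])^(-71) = (1 9 3 4)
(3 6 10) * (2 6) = (2 6 10 3) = [0, 1, 6, 2, 4, 5, 10, 7, 8, 9, 3]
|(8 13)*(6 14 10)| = 6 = |(6 14 10)(8 13)|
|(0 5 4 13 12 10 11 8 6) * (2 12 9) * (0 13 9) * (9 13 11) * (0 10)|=|(0 5 4 13 10 9 2 12)(6 11 8)|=24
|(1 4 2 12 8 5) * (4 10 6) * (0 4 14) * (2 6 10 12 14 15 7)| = 28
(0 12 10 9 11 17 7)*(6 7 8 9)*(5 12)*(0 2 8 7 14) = (0 5 12 10 6 14)(2 8 9 11 17 7) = [5, 1, 8, 3, 4, 12, 14, 2, 9, 11, 6, 17, 10, 13, 0, 15, 16, 7]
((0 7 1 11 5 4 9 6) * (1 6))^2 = (0 6 7)(1 5 9 11 4)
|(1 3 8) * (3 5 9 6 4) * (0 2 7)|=|(0 2 7)(1 5 9 6 4 3 8)|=21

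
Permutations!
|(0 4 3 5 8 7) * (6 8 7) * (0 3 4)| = 6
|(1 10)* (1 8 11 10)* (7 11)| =4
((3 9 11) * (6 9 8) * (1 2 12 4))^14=(1 12)(2 4)(3 11 9 6 8)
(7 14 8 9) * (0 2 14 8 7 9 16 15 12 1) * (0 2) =(1 2 14 7 8 16 15 12) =[0, 2, 14, 3, 4, 5, 6, 8, 16, 9, 10, 11, 1, 13, 7, 12, 15]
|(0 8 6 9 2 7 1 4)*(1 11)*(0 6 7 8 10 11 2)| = |(0 10 11 1 4 6 9)(2 8 7)| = 21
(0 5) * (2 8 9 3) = (0 5)(2 8 9 3) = [5, 1, 8, 2, 4, 0, 6, 7, 9, 3]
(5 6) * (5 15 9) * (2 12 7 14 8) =(2 12 7 14 8)(5 6 15 9) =[0, 1, 12, 3, 4, 6, 15, 14, 2, 5, 10, 11, 7, 13, 8, 9]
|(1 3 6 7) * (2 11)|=4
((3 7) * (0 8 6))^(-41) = (0 8 6)(3 7)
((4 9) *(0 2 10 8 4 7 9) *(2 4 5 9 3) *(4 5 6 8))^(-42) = (0 10 3 9)(2 7 5 4)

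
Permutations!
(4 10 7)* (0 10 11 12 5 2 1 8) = (0 10 7 4 11 12 5 2 1 8) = [10, 8, 1, 3, 11, 2, 6, 4, 0, 9, 7, 12, 5]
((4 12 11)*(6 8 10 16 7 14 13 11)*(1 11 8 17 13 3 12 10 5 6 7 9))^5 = ((1 11 4 10 16 9)(3 12 7 14)(5 6 17 13 8))^5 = (17)(1 9 16 10 4 11)(3 12 7 14)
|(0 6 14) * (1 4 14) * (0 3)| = 6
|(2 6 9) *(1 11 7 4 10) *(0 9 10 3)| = 10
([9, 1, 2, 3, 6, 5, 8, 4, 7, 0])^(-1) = (0 9)(4 7 8 6)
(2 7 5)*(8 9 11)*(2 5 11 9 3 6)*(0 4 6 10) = [4, 1, 7, 10, 6, 5, 2, 11, 3, 9, 0, 8] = (0 4 6 2 7 11 8 3 10)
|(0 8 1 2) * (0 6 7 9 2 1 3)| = 12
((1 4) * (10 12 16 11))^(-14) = (10 16)(11 12)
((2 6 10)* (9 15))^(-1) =((2 6 10)(9 15))^(-1) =(2 10 6)(9 15)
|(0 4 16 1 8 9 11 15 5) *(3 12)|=|(0 4 16 1 8 9 11 15 5)(3 12)|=18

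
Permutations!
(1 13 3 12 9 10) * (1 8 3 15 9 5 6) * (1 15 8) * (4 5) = [0, 13, 2, 12, 5, 6, 15, 7, 3, 10, 1, 11, 4, 8, 14, 9] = (1 13 8 3 12 4 5 6 15 9 10)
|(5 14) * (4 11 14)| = 4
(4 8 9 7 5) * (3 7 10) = (3 7 5 4 8 9 10) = [0, 1, 2, 7, 8, 4, 6, 5, 9, 10, 3]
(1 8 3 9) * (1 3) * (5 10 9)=(1 8)(3 5 10 9)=[0, 8, 2, 5, 4, 10, 6, 7, 1, 3, 9]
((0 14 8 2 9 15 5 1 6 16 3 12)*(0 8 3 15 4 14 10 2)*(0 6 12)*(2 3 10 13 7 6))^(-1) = ((0 13 7 6 16 15 5 1 12 8 2 9 4 14 10 3))^(-1) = (0 3 10 14 4 9 2 8 12 1 5 15 16 6 7 13)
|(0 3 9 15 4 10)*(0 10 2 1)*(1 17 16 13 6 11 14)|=|(0 3 9 15 4 2 17 16 13 6 11 14 1)|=13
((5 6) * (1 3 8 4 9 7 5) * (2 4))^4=((1 3 8 2 4 9 7 5 6))^4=(1 4 6 2 5 8 7 3 9)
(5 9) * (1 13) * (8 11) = (1 13)(5 9)(8 11) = [0, 13, 2, 3, 4, 9, 6, 7, 11, 5, 10, 8, 12, 1]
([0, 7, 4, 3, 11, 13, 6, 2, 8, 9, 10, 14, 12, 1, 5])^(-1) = (1 13 5 14 11 4 2 7)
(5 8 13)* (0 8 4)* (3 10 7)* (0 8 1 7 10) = [1, 7, 2, 0, 8, 4, 6, 3, 13, 9, 10, 11, 12, 5] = (0 1 7 3)(4 8 13 5)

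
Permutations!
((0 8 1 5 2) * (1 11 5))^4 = (0 2 5 11 8)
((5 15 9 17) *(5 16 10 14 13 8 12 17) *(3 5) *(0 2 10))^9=(17)(3 5 15 9)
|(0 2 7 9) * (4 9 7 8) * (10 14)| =|(0 2 8 4 9)(10 14)| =10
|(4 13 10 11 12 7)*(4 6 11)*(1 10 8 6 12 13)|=|(1 10 4)(6 11 13 8)(7 12)|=12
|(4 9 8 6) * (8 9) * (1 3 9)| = |(1 3 9)(4 8 6)| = 3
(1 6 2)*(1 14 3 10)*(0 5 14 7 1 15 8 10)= (0 5 14 3)(1 6 2 7)(8 10 15)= [5, 6, 7, 0, 4, 14, 2, 1, 10, 9, 15, 11, 12, 13, 3, 8]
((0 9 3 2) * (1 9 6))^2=(0 1 3)(2 6 9)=((0 6 1 9 3 2))^2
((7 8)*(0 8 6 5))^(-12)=(0 6 8 5 7)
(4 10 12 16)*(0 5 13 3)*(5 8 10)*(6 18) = (0 8 10 12 16 4 5 13 3)(6 18) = [8, 1, 2, 0, 5, 13, 18, 7, 10, 9, 12, 11, 16, 3, 14, 15, 4, 17, 6]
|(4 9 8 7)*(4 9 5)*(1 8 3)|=|(1 8 7 9 3)(4 5)|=10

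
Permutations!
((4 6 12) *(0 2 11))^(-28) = (0 11 2)(4 12 6)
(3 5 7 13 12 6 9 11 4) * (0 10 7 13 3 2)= [10, 1, 0, 5, 2, 13, 9, 3, 8, 11, 7, 4, 6, 12]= (0 10 7 3 5 13 12 6 9 11 4 2)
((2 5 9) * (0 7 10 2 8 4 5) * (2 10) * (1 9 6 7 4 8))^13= ((10)(0 4 5 6 7 2)(1 9))^13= (10)(0 4 5 6 7 2)(1 9)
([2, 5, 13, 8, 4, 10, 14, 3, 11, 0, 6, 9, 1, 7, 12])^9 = [2, 6, 13, 8, 4, 14, 1, 3, 11, 0, 12, 9, 10, 7, 5]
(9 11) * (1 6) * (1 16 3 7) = (1 6 16 3 7)(9 11) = [0, 6, 2, 7, 4, 5, 16, 1, 8, 11, 10, 9, 12, 13, 14, 15, 3]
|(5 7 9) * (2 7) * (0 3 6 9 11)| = |(0 3 6 9 5 2 7 11)| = 8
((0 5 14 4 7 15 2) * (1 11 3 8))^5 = (0 15 4 5 2 7 14)(1 11 3 8)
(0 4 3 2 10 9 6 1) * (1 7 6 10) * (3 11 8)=(0 4 11 8 3 2 1)(6 7)(9 10)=[4, 0, 1, 2, 11, 5, 7, 6, 3, 10, 9, 8]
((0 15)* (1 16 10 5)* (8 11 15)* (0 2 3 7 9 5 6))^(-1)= ((0 8 11 15 2 3 7 9 5 1 16 10 6))^(-1)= (0 6 10 16 1 5 9 7 3 2 15 11 8)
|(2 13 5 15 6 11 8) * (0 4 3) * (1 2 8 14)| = 24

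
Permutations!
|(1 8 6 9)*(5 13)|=4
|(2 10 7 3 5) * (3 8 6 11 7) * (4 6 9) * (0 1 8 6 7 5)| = 12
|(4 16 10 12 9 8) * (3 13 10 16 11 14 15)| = |(16)(3 13 10 12 9 8 4 11 14 15)| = 10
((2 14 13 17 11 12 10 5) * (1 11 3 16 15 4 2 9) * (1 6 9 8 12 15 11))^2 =((2 14 13 17 3 16 11 15 4)(5 8 12 10)(6 9))^2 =(2 13 3 11 4 14 17 16 15)(5 12)(8 10)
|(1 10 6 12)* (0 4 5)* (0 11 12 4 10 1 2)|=8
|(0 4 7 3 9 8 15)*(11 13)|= 14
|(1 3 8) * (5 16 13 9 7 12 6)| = 21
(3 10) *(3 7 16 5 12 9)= (3 10 7 16 5 12 9)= [0, 1, 2, 10, 4, 12, 6, 16, 8, 3, 7, 11, 9, 13, 14, 15, 5]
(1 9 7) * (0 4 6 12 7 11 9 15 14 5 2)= [4, 15, 0, 3, 6, 2, 12, 1, 8, 11, 10, 9, 7, 13, 5, 14]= (0 4 6 12 7 1 15 14 5 2)(9 11)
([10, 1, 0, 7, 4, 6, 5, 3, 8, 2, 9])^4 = [0, 1, 2, 3, 4, 5, 6, 7, 8, 9, 10]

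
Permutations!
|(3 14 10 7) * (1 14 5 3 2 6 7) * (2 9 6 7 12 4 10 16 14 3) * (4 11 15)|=|(1 3 5 2 7 9 6 12 11 15 4 10)(14 16)|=12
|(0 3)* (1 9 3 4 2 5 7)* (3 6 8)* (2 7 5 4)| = 9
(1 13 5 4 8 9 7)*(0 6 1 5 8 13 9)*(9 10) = [6, 10, 2, 3, 13, 4, 1, 5, 0, 7, 9, 11, 12, 8] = (0 6 1 10 9 7 5 4 13 8)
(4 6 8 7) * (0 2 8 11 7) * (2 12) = (0 12 2 8)(4 6 11 7) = [12, 1, 8, 3, 6, 5, 11, 4, 0, 9, 10, 7, 2]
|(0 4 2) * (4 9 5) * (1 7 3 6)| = |(0 9 5 4 2)(1 7 3 6)| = 20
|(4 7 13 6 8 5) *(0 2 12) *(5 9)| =21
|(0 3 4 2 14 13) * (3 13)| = |(0 13)(2 14 3 4)| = 4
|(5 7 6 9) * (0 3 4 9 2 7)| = 15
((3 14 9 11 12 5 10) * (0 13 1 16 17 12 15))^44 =((0 13 1 16 17 12 5 10 3 14 9 11 15))^44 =(0 12 9 1 10 15 17 14 13 5 11 16 3)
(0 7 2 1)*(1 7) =[1, 0, 7, 3, 4, 5, 6, 2] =(0 1)(2 7)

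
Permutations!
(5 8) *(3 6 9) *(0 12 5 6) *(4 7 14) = (0 12 5 8 6 9 3)(4 7 14) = [12, 1, 2, 0, 7, 8, 9, 14, 6, 3, 10, 11, 5, 13, 4]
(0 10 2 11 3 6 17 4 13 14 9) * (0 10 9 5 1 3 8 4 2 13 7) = (0 9 10 13 14 5 1 3 6 17 2 11 8 4 7) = [9, 3, 11, 6, 7, 1, 17, 0, 4, 10, 13, 8, 12, 14, 5, 15, 16, 2]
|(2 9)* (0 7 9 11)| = 5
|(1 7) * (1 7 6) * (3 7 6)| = 4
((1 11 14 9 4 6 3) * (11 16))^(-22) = ((1 16 11 14 9 4 6 3))^(-22) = (1 11 9 6)(3 16 14 4)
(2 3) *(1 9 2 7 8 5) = [0, 9, 3, 7, 4, 1, 6, 8, 5, 2] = (1 9 2 3 7 8 5)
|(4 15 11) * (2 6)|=|(2 6)(4 15 11)|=6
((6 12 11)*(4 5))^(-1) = ((4 5)(6 12 11))^(-1) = (4 5)(6 11 12)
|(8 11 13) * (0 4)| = 6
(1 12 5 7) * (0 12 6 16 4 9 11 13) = (0 12 5 7 1 6 16 4 9 11 13) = [12, 6, 2, 3, 9, 7, 16, 1, 8, 11, 10, 13, 5, 0, 14, 15, 4]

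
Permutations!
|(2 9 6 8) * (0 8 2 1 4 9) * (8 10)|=|(0 10 8 1 4 9 6 2)|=8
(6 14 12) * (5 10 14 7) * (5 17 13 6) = [0, 1, 2, 3, 4, 10, 7, 17, 8, 9, 14, 11, 5, 6, 12, 15, 16, 13] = (5 10 14 12)(6 7 17 13)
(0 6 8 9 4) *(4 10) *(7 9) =(0 6 8 7 9 10 4) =[6, 1, 2, 3, 0, 5, 8, 9, 7, 10, 4]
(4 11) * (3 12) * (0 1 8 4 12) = (0 1 8 4 11 12 3) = [1, 8, 2, 0, 11, 5, 6, 7, 4, 9, 10, 12, 3]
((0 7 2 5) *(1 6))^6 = (0 2)(5 7)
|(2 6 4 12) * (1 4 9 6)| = |(1 4 12 2)(6 9)| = 4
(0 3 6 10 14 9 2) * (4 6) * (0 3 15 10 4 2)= [15, 1, 3, 2, 6, 5, 4, 7, 8, 0, 14, 11, 12, 13, 9, 10]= (0 15 10 14 9)(2 3)(4 6)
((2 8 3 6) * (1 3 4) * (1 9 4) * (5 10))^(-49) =((1 3 6 2 8)(4 9)(5 10))^(-49) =(1 3 6 2 8)(4 9)(5 10)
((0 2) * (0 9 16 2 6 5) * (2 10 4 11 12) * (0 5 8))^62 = (0 8 6)(2 12 11 4 10 16 9)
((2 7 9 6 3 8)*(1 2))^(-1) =(1 8 3 6 9 7 2)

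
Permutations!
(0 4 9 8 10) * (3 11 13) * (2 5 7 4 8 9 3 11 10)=(0 8 2 5 7 4 3 10)(11 13)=[8, 1, 5, 10, 3, 7, 6, 4, 2, 9, 0, 13, 12, 11]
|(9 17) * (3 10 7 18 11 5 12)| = 14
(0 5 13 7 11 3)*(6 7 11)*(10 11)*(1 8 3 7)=(0 5 13 10 11 7 6 1 8 3)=[5, 8, 2, 0, 4, 13, 1, 6, 3, 9, 11, 7, 12, 10]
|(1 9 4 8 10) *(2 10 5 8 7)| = |(1 9 4 7 2 10)(5 8)| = 6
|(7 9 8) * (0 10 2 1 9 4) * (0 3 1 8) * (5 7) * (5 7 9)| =|(0 10 2 8 7 4 3 1 5 9)| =10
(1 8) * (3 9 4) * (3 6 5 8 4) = (1 4 6 5 8)(3 9) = [0, 4, 2, 9, 6, 8, 5, 7, 1, 3]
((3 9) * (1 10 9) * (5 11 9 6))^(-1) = ((1 10 6 5 11 9 3))^(-1) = (1 3 9 11 5 6 10)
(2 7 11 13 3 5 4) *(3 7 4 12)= (2 4)(3 5 12)(7 11 13)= [0, 1, 4, 5, 2, 12, 6, 11, 8, 9, 10, 13, 3, 7]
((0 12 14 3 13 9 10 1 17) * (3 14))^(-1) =(0 17 1 10 9 13 3 12)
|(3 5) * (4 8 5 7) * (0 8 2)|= 7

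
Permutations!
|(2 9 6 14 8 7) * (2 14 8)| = 6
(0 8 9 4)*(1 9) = (0 8 1 9 4) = [8, 9, 2, 3, 0, 5, 6, 7, 1, 4]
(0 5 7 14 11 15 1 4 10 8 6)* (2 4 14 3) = (0 5 7 3 2 4 10 8 6)(1 14 11 15) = [5, 14, 4, 2, 10, 7, 0, 3, 6, 9, 8, 15, 12, 13, 11, 1]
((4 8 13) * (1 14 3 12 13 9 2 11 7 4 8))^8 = ((1 14 3 12 13 8 9 2 11 7 4))^8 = (1 11 8 3 4 2 13 14 7 9 12)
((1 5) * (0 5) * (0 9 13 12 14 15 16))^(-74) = ((0 5 1 9 13 12 14 15 16))^(-74) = (0 15 12 9 5 16 14 13 1)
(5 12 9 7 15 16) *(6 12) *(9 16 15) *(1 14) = (1 14)(5 6 12 16)(7 9) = [0, 14, 2, 3, 4, 6, 12, 9, 8, 7, 10, 11, 16, 13, 1, 15, 5]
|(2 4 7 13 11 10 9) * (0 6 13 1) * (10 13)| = 8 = |(0 6 10 9 2 4 7 1)(11 13)|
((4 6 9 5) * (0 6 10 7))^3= (0 5 7 9 10 6 4)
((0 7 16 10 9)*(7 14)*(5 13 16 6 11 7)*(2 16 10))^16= ((0 14 5 13 10 9)(2 16)(6 11 7))^16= (16)(0 10 5)(6 11 7)(9 13 14)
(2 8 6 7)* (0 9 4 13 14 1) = (0 9 4 13 14 1)(2 8 6 7) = [9, 0, 8, 3, 13, 5, 7, 2, 6, 4, 10, 11, 12, 14, 1]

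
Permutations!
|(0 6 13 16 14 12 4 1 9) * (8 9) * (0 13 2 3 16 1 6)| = 28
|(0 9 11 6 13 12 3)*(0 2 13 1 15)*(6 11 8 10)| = |(0 9 8 10 6 1 15)(2 13 12 3)| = 28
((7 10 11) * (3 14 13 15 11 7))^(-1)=(3 11 15 13 14)(7 10)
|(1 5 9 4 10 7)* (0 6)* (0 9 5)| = 7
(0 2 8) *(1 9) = (0 2 8)(1 9) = [2, 9, 8, 3, 4, 5, 6, 7, 0, 1]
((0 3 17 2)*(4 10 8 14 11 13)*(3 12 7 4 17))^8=(0 13 8 7 2 11 10 12 17 14 4)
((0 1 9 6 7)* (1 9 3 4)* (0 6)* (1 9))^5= (9)(6 7)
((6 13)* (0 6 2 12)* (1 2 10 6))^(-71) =(0 1 2 12)(6 13 10)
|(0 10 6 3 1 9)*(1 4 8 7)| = 9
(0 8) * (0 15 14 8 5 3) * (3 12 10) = [5, 1, 2, 0, 4, 12, 6, 7, 15, 9, 3, 11, 10, 13, 8, 14] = (0 5 12 10 3)(8 15 14)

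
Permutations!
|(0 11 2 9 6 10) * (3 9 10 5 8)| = |(0 11 2 10)(3 9 6 5 8)| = 20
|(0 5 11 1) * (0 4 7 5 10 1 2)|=8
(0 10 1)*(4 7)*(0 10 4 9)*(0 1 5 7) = (0 4)(1 10 5 7 9) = [4, 10, 2, 3, 0, 7, 6, 9, 8, 1, 5]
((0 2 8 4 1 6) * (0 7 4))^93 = ((0 2 8)(1 6 7 4))^93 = (8)(1 6 7 4)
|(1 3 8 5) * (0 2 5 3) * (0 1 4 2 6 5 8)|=7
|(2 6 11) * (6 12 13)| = 5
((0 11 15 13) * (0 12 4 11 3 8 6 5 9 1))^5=(15)(0 9 6 3 1 5 8)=((0 3 8 6 5 9 1)(4 11 15 13 12))^5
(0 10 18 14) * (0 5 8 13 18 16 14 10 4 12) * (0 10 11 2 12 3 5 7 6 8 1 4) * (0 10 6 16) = [10, 4, 12, 5, 3, 1, 8, 16, 13, 9, 0, 2, 6, 18, 7, 15, 14, 17, 11] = (0 10)(1 4 3 5)(2 12 6 8 13 18 11)(7 16 14)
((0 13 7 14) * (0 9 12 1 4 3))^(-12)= (0 1 14)(3 12 7)(4 9 13)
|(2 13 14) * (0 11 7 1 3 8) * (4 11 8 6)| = 6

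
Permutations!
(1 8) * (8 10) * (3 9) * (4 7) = (1 10 8)(3 9)(4 7) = [0, 10, 2, 9, 7, 5, 6, 4, 1, 3, 8]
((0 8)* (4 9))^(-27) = ((0 8)(4 9))^(-27) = (0 8)(4 9)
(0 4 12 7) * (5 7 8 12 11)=(0 4 11 5 7)(8 12)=[4, 1, 2, 3, 11, 7, 6, 0, 12, 9, 10, 5, 8]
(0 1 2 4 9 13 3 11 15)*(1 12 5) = (0 12 5 1 2 4 9 13 3 11 15) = [12, 2, 4, 11, 9, 1, 6, 7, 8, 13, 10, 15, 5, 3, 14, 0]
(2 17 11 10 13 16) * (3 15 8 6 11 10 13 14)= (2 17 10 14 3 15 8 6 11 13 16)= [0, 1, 17, 15, 4, 5, 11, 7, 6, 9, 14, 13, 12, 16, 3, 8, 2, 10]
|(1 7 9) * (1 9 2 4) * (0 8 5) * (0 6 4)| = |(9)(0 8 5 6 4 1 7 2)| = 8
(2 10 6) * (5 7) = (2 10 6)(5 7) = [0, 1, 10, 3, 4, 7, 2, 5, 8, 9, 6]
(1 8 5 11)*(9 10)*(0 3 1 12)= [3, 8, 2, 1, 4, 11, 6, 7, 5, 10, 9, 12, 0]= (0 3 1 8 5 11 12)(9 10)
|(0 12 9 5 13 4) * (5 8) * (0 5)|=|(0 12 9 8)(4 5 13)|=12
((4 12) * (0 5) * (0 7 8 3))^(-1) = ((0 5 7 8 3)(4 12))^(-1) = (0 3 8 7 5)(4 12)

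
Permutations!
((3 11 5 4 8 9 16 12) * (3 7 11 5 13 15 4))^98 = (4 15 13 11 7 12 16 9 8)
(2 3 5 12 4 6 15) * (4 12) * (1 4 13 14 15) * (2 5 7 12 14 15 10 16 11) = (1 4 6)(2 3 7 12 14 10 16 11)(5 13 15) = [0, 4, 3, 7, 6, 13, 1, 12, 8, 9, 16, 2, 14, 15, 10, 5, 11]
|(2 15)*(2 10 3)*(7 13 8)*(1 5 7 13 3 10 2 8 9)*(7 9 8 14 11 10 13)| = 42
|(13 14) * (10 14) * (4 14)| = 4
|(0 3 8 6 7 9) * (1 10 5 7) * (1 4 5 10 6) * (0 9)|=8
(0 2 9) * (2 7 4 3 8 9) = [7, 1, 2, 8, 3, 5, 6, 4, 9, 0] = (0 7 4 3 8 9)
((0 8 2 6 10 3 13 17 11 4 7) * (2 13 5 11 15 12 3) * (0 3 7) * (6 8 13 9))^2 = (0 17 12 3 11)(2 9 10 8 6)(4 13 15 7 5)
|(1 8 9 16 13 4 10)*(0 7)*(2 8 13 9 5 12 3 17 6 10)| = |(0 7)(1 13 4 2 8 5 12 3 17 6 10)(9 16)| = 22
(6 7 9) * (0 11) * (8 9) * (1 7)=[11, 7, 2, 3, 4, 5, 1, 8, 9, 6, 10, 0]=(0 11)(1 7 8 9 6)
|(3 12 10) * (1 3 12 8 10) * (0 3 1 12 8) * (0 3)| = 2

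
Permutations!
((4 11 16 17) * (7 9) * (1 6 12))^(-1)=((1 6 12)(4 11 16 17)(7 9))^(-1)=(1 12 6)(4 17 16 11)(7 9)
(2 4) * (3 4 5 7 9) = (2 5 7 9 3 4) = [0, 1, 5, 4, 2, 7, 6, 9, 8, 3]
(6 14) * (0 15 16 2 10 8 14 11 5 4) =(0 15 16 2 10 8 14 6 11 5 4) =[15, 1, 10, 3, 0, 4, 11, 7, 14, 9, 8, 5, 12, 13, 6, 16, 2]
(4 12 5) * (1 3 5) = (1 3 5 4 12) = [0, 3, 2, 5, 12, 4, 6, 7, 8, 9, 10, 11, 1]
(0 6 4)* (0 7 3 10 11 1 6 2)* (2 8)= (0 8 2)(1 6 4 7 3 10 11)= [8, 6, 0, 10, 7, 5, 4, 3, 2, 9, 11, 1]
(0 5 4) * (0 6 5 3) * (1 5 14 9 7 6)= (0 3)(1 5 4)(6 14 9 7)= [3, 5, 2, 0, 1, 4, 14, 6, 8, 7, 10, 11, 12, 13, 9]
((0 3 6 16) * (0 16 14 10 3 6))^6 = ((16)(0 6 14 10 3))^6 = (16)(0 6 14 10 3)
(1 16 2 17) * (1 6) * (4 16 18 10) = (1 18 10 4 16 2 17 6) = [0, 18, 17, 3, 16, 5, 1, 7, 8, 9, 4, 11, 12, 13, 14, 15, 2, 6, 10]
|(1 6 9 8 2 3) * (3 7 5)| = 8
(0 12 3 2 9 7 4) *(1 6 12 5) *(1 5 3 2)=(0 3 1 6 12 2 9 7 4)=[3, 6, 9, 1, 0, 5, 12, 4, 8, 7, 10, 11, 2]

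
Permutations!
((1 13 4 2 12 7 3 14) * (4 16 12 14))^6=(1 4 12)(2 7 13)(3 16 14)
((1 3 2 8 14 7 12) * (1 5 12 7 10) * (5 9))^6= ((1 3 2 8 14 10)(5 12 9))^6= (14)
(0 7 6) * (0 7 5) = (0 5)(6 7) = [5, 1, 2, 3, 4, 0, 7, 6]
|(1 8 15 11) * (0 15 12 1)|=|(0 15 11)(1 8 12)|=3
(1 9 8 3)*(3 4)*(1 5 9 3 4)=[0, 3, 2, 5, 4, 9, 6, 7, 1, 8]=(1 3 5 9 8)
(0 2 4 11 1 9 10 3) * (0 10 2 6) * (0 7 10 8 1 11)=(11)(0 6 7 10 3 8 1 9 2 4)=[6, 9, 4, 8, 0, 5, 7, 10, 1, 2, 3, 11]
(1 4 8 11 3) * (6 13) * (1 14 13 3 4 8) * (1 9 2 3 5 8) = (2 3 14 13 6 5 8 11 4 9) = [0, 1, 3, 14, 9, 8, 5, 7, 11, 2, 10, 4, 12, 6, 13]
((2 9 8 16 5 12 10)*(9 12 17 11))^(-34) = ((2 12 10)(5 17 11 9 8 16))^(-34) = (2 10 12)(5 11 8)(9 16 17)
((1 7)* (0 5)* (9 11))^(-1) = (0 5)(1 7)(9 11)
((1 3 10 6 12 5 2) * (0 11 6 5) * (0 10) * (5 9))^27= (0 2 10 11 1 9 6 3 5 12)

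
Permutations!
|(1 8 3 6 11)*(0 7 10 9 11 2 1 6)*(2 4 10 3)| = 15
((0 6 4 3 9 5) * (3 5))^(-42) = ((0 6 4 5)(3 9))^(-42) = (9)(0 4)(5 6)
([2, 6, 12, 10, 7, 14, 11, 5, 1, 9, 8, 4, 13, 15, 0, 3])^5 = [3, 5, 10, 11, 2, 13, 14, 12, 7, 9, 4, 0, 8, 1, 15, 6]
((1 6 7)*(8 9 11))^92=(1 7 6)(8 11 9)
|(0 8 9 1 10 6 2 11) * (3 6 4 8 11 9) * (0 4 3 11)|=6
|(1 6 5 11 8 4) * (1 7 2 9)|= 9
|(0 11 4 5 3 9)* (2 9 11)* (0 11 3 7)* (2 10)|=8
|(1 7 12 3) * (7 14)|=|(1 14 7 12 3)|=5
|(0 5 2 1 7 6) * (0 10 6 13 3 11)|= |(0 5 2 1 7 13 3 11)(6 10)|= 8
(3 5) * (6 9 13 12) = [0, 1, 2, 5, 4, 3, 9, 7, 8, 13, 10, 11, 6, 12] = (3 5)(6 9 13 12)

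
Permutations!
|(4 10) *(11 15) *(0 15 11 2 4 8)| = 6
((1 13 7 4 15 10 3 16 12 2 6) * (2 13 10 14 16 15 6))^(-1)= ((1 10 3 15 14 16 12 13 7 4 6))^(-1)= (1 6 4 7 13 12 16 14 15 3 10)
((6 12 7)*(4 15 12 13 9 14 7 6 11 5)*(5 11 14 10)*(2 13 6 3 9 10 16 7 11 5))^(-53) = (2 13 10)(3 4 14 9 15 11 16 12 5 7)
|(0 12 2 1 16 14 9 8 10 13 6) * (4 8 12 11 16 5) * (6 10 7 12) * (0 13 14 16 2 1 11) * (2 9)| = 42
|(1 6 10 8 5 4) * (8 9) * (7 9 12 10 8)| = |(1 6 8 5 4)(7 9)(10 12)| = 10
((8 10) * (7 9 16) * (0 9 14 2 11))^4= ((0 9 16 7 14 2 11)(8 10))^4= (0 14 9 2 16 11 7)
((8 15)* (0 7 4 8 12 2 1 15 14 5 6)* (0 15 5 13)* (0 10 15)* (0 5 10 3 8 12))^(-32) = ((0 7 4 12 2 1 10 15)(3 8 14 13)(5 6))^(-32) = (15)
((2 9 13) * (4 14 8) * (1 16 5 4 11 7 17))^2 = (1 5 14 11 17 16 4 8 7)(2 13 9)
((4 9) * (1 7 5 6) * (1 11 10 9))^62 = (1 9 11 5)(4 10 6 7)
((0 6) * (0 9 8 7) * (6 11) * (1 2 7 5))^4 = ((0 11 6 9 8 5 1 2 7))^4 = (0 8 7 9 2 6 1 11 5)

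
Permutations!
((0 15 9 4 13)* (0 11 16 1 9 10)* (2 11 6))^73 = (0 15 10)(1 9 4 13 6 2 11 16) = ((0 15 10)(1 9 4 13 6 2 11 16))^73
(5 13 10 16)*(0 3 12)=(0 3 12)(5 13 10 16)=[3, 1, 2, 12, 4, 13, 6, 7, 8, 9, 16, 11, 0, 10, 14, 15, 5]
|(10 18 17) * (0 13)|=6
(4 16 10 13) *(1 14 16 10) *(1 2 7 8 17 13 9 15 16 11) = (1 14 11)(2 7 8 17 13 4 10 9 15 16) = [0, 14, 7, 3, 10, 5, 6, 8, 17, 15, 9, 1, 12, 4, 11, 16, 2, 13]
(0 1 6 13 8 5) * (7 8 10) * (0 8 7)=(0 1 6 13 10)(5 8)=[1, 6, 2, 3, 4, 8, 13, 7, 5, 9, 0, 11, 12, 10]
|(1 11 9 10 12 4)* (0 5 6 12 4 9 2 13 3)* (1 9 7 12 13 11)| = |(0 5 6 13 3)(2 11)(4 9 10)(7 12)| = 30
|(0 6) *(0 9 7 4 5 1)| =7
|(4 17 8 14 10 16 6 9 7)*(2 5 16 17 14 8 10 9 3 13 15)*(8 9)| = 70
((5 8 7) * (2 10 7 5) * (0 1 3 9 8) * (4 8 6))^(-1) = (0 5 8 4 6 9 3 1)(2 7 10)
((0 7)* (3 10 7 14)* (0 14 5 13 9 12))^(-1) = (0 12 9 13 5)(3 14 7 10)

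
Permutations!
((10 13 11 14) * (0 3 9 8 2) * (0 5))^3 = (0 8)(2 3)(5 9)(10 14 11 13)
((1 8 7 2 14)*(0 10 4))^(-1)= (0 4 10)(1 14 2 7 8)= ((0 10 4)(1 8 7 2 14))^(-1)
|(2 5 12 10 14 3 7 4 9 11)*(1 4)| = 11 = |(1 4 9 11 2 5 12 10 14 3 7)|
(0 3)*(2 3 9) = (0 9 2 3) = [9, 1, 3, 0, 4, 5, 6, 7, 8, 2]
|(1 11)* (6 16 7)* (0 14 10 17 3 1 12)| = 24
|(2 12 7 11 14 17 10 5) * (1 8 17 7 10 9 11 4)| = 8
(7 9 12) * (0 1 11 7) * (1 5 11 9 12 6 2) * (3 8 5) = [3, 9, 1, 8, 4, 11, 2, 12, 5, 6, 10, 7, 0] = (0 3 8 5 11 7 12)(1 9 6 2)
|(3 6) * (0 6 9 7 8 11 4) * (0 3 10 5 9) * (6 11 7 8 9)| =12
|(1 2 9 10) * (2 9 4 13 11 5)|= 15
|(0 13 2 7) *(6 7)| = 5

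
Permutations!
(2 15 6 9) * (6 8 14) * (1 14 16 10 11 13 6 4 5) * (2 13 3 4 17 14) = (1 2 15 8 16 10 11 3 4 5)(6 9 13)(14 17) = [0, 2, 15, 4, 5, 1, 9, 7, 16, 13, 11, 3, 12, 6, 17, 8, 10, 14]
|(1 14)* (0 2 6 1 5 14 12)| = 10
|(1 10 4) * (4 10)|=2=|(10)(1 4)|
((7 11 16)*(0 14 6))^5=((0 14 6)(7 11 16))^5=(0 6 14)(7 16 11)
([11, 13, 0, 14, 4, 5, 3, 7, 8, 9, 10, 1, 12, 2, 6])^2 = (0 1 2 11 13)(3 6 14)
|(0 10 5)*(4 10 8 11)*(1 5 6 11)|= 4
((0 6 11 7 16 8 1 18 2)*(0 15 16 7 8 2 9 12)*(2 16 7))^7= ((0 6 11 8 1 18 9 12)(2 15 7))^7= (0 12 9 18 1 8 11 6)(2 15 7)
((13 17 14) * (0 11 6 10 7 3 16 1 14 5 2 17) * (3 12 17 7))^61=((0 11 6 10 3 16 1 14 13)(2 7 12 17 5))^61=(0 14 16 10 11 13 1 3 6)(2 7 12 17 5)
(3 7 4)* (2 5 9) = (2 5 9)(3 7 4) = [0, 1, 5, 7, 3, 9, 6, 4, 8, 2]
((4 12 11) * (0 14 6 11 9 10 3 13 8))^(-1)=(0 8 13 3 10 9 12 4 11 6 14)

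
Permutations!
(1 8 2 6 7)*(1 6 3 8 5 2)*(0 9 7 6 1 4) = (0 9 7 1 5 2 3 8 4) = [9, 5, 3, 8, 0, 2, 6, 1, 4, 7]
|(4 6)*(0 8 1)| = 6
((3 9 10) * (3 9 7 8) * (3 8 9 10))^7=((10)(3 7 9))^7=(10)(3 7 9)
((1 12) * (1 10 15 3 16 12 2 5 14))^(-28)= ((1 2 5 14)(3 16 12 10 15))^(-28)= (3 12 15 16 10)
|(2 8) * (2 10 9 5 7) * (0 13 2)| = |(0 13 2 8 10 9 5 7)| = 8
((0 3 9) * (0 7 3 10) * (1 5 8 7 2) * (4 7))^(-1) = ((0 10)(1 5 8 4 7 3 9 2))^(-1) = (0 10)(1 2 9 3 7 4 8 5)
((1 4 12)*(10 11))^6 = (12)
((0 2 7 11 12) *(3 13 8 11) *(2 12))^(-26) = (2 8 3)(7 11 13)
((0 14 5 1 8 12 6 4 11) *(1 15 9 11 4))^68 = (0 5 9)(11 14 15)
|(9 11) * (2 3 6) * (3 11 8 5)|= 7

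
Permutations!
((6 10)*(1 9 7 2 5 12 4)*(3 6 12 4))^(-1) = ((1 9 7 2 5 4)(3 6 10 12))^(-1) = (1 4 5 2 7 9)(3 12 10 6)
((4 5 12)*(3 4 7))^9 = (3 7 12 5 4)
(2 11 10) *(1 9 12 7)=(1 9 12 7)(2 11 10)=[0, 9, 11, 3, 4, 5, 6, 1, 8, 12, 2, 10, 7]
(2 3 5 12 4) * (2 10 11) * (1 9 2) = (1 9 2 3 5 12 4 10 11) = [0, 9, 3, 5, 10, 12, 6, 7, 8, 2, 11, 1, 4]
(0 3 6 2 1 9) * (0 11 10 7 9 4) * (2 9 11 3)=(0 2 1 4)(3 6 9)(7 11 10)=[2, 4, 1, 6, 0, 5, 9, 11, 8, 3, 7, 10]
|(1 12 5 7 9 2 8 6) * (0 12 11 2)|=5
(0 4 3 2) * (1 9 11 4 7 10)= [7, 9, 0, 2, 3, 5, 6, 10, 8, 11, 1, 4]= (0 7 10 1 9 11 4 3 2)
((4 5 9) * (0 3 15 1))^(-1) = (0 1 15 3)(4 9 5)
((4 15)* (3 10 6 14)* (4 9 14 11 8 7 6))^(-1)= (3 14 9 15 4 10)(6 7 8 11)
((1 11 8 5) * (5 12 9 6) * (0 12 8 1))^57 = (0 9 5 12 6)(1 11)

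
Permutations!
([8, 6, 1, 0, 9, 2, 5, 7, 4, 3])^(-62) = [9, 5, 6, 4, 0, 1, 2, 7, 3, 8]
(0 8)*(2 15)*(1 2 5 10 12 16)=[8, 2, 15, 3, 4, 10, 6, 7, 0, 9, 12, 11, 16, 13, 14, 5, 1]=(0 8)(1 2 15 5 10 12 16)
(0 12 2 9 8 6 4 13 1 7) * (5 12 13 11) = [13, 7, 9, 3, 11, 12, 4, 0, 6, 8, 10, 5, 2, 1] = (0 13 1 7)(2 9 8 6 4 11 5 12)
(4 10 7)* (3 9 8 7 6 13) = [0, 1, 2, 9, 10, 5, 13, 4, 7, 8, 6, 11, 12, 3] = (3 9 8 7 4 10 6 13)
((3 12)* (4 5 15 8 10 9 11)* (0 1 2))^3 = (3 12)(4 8 11 15 9 5 10) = ((0 1 2)(3 12)(4 5 15 8 10 9 11))^3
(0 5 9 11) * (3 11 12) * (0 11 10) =(0 5 9 12 3 10) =[5, 1, 2, 10, 4, 9, 6, 7, 8, 12, 0, 11, 3]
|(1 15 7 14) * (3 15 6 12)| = 7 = |(1 6 12 3 15 7 14)|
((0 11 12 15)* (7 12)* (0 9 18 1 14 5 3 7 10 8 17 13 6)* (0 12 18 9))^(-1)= (0 15 12 6 13 17 8 10 11)(1 18 7 3 5 14)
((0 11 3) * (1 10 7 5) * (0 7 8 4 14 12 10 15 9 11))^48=(1 5 7 3 11 9 15)(4 10 14 8 12)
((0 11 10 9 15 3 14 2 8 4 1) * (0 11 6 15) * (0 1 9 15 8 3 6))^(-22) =((1 11 10 15 6 8 4 9)(2 3 14))^(-22) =(1 10 6 4)(2 14 3)(8 9 11 15)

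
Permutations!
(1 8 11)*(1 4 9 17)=[0, 8, 2, 3, 9, 5, 6, 7, 11, 17, 10, 4, 12, 13, 14, 15, 16, 1]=(1 8 11 4 9 17)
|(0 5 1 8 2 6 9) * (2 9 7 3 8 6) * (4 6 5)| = |(0 4 6 7 3 8 9)(1 5)| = 14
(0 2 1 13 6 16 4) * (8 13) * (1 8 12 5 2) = (0 1 12 5 2 8 13 6 16 4) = [1, 12, 8, 3, 0, 2, 16, 7, 13, 9, 10, 11, 5, 6, 14, 15, 4]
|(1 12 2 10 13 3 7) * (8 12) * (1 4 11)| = |(1 8 12 2 10 13 3 7 4 11)| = 10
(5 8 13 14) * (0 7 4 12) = [7, 1, 2, 3, 12, 8, 6, 4, 13, 9, 10, 11, 0, 14, 5] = (0 7 4 12)(5 8 13 14)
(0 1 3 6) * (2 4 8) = [1, 3, 4, 6, 8, 5, 0, 7, 2] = (0 1 3 6)(2 4 8)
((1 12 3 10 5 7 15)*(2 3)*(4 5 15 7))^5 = (1 15 10 3 2 12)(4 5)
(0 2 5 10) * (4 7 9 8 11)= (0 2 5 10)(4 7 9 8 11)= [2, 1, 5, 3, 7, 10, 6, 9, 11, 8, 0, 4]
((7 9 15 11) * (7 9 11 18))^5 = ((7 11 9 15 18))^5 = (18)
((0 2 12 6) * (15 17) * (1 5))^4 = (17) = ((0 2 12 6)(1 5)(15 17))^4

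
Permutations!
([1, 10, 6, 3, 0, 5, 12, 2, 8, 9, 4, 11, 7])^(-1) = [4, 0, 7, 3, 10, 5, 2, 12, 8, 9, 1, 11, 6]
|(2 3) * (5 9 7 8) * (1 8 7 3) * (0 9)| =7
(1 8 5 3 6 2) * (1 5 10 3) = (1 8 10 3 6 2 5) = [0, 8, 5, 6, 4, 1, 2, 7, 10, 9, 3]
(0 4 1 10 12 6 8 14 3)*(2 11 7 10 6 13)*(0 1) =(0 4)(1 6 8 14 3)(2 11 7 10 12 13) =[4, 6, 11, 1, 0, 5, 8, 10, 14, 9, 12, 7, 13, 2, 3]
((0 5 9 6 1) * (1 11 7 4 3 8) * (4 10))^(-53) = (0 9 11 10 3 1 5 6 7 4 8)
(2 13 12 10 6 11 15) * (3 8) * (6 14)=(2 13 12 10 14 6 11 15)(3 8)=[0, 1, 13, 8, 4, 5, 11, 7, 3, 9, 14, 15, 10, 12, 6, 2]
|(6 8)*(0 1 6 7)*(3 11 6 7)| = |(0 1 7)(3 11 6 8)| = 12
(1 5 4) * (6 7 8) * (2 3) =(1 5 4)(2 3)(6 7 8) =[0, 5, 3, 2, 1, 4, 7, 8, 6]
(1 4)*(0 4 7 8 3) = (0 4 1 7 8 3) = [4, 7, 2, 0, 1, 5, 6, 8, 3]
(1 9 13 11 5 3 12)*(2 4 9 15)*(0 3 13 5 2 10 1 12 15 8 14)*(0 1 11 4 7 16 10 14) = (0 3 15 14 1 8)(2 7 16 10 11)(4 9 5 13) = [3, 8, 7, 15, 9, 13, 6, 16, 0, 5, 11, 2, 12, 4, 1, 14, 10]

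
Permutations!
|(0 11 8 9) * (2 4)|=4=|(0 11 8 9)(2 4)|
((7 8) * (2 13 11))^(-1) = (2 11 13)(7 8)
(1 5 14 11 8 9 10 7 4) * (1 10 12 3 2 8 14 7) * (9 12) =[0, 5, 8, 2, 10, 7, 6, 4, 12, 9, 1, 14, 3, 13, 11] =(1 5 7 4 10)(2 8 12 3)(11 14)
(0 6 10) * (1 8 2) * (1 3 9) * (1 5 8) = (0 6 10)(2 3 9 5 8) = [6, 1, 3, 9, 4, 8, 10, 7, 2, 5, 0]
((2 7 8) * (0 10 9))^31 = (0 10 9)(2 7 8)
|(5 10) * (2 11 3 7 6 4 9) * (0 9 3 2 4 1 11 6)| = 20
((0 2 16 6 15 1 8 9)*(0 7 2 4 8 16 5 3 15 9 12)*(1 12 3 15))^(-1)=(0 12 15 5 2 7 9 6 16 1 3 8 4)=((0 4 8 3 1 16 6 9 7 2 5 15 12))^(-1)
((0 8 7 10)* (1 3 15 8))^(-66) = ((0 1 3 15 8 7 10))^(-66) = (0 8 1 7 3 10 15)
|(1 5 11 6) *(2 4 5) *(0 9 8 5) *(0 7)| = 10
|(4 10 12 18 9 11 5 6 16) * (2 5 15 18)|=28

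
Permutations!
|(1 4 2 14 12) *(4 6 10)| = |(1 6 10 4 2 14 12)| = 7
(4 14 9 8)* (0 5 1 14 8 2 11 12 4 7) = (0 5 1 14 9 2 11 12 4 8 7) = [5, 14, 11, 3, 8, 1, 6, 0, 7, 2, 10, 12, 4, 13, 9]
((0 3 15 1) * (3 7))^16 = (0 7 3 15 1)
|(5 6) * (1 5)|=|(1 5 6)|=3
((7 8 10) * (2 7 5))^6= (2 7 8 10 5)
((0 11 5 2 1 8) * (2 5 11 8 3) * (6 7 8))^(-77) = ((11)(0 6 7 8)(1 3 2))^(-77) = (11)(0 8 7 6)(1 3 2)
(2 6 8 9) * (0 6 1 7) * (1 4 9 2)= (0 6 8 2 4 9 1 7)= [6, 7, 4, 3, 9, 5, 8, 0, 2, 1]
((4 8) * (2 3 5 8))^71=(2 3 5 8 4)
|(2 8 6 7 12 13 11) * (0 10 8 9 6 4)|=28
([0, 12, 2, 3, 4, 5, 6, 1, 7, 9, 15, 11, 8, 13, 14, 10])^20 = [0, 1, 2, 3, 4, 5, 6, 7, 8, 9, 10, 11, 12, 13, 14, 15]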